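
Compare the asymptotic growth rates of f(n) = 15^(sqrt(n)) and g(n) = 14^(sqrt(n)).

f(n) = 15^(sqrt(n)) grows faster: ratio is (15/14)^(sqrt(n)) -> infinity since 15/14 > 1.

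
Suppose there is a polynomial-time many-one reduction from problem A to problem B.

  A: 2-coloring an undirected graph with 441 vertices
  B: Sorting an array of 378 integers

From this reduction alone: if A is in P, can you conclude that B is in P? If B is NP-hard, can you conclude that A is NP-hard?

A poly-time reduction A <=_p B transfers tractability DOWN (B easy => A easy) and hardness UP (A hard => B hard), not the reverse.
From A in P, the reduction alone does NOT give B in P: any problem in P trivially reduces to SAT, yet SAT is not known to be in P.
From B NP-hard, the reduction alone does NOT give A NP-hard: again, easy problems reduce to hard ones.
(Here in fact A is P and B is P.)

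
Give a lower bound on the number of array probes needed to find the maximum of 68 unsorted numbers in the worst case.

Adversary: any unprobed cell could hold a value larger than everything seen so far. If fewer than 68 cells are probed, the adversary places the max in an unprobed cell. So all 68 cells must be examined; together with 68-1 comparisons this is tight.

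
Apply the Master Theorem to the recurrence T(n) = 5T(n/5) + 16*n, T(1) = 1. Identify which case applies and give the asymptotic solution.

a=5, b=5, f(n)=16*n.
log_5(5) = 1, so n^(log_b(a)) = n.
f(n) = Theta(n), so Case 2 applies.
T(n) = Theta(n log n).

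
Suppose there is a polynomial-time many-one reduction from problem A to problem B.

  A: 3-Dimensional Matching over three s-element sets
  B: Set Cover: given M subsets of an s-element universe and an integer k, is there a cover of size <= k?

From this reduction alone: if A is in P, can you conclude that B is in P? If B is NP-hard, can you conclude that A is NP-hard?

A poly-time reduction A <=_p B transfers tractability DOWN (B easy => A easy) and hardness UP (A hard => B hard), not the reverse.
From A in P, the reduction alone does NOT give B in P: any problem in P trivially reduces to SAT, yet SAT is not known to be in P.
From B NP-hard, the reduction alone does NOT give A NP-hard: again, easy problems reduce to hard ones.
(Here in fact A is NP-complete and B is NP-complete.)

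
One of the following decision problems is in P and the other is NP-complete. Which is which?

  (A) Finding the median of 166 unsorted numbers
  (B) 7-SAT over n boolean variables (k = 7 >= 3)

(A) is P: linear-time selection (median-of-medians) runs in O(n).
(B) is NP-complete: 3-SAT is NP-complete (Cook-Levin); k-SAT for k>=3 reduces from 3-SAT.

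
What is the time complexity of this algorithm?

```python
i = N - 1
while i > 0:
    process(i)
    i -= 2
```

Time complexity: O(n).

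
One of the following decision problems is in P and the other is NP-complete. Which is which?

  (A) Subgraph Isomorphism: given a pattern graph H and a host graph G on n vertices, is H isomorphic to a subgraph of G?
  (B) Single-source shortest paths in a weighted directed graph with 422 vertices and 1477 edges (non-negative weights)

(A) is NP-complete: generalizes Clique and Hamiltonian Path (pattern size is part of the input).
(B) is P: Dijkstra's algorithm runs in O((V+E) log V).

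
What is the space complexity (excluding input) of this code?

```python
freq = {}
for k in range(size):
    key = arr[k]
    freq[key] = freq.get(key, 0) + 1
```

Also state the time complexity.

Space complexity: O(n).
Auxiliary storage grows linearly with the input size n in the worst case.
Time complexity: O(n).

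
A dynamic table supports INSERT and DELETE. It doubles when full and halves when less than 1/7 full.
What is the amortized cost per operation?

Using potential function Phi = |2*num_items - table_size| when load > 1/2, and Phi = table_size/2 - num_items otherwise. The gap of 1/7 vs 1/2 for shrinking prevents thrashing. Both insert and delete have O(1) amortized cost.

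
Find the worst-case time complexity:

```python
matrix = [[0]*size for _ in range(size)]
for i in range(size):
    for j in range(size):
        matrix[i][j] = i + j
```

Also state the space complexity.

Time complexity: O(n^2).
Space complexity: O(n^2).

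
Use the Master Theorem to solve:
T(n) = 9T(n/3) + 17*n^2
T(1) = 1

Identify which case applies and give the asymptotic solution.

a=9, b=3, f(n)=17*n^2.
log_3(9) = 2, so n^(log_b(a)) = n^2.
f(n) = Theta(n^2), so Case 2 applies.
T(n) = Theta(n^2 log n).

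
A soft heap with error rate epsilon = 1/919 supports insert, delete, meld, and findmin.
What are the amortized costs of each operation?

Soft heaps (Chazelle) allow up to an epsilon = 1/919 fraction of elements to have corrupted (raised) keys. Insert is O(log(1/epsilon)) = O(log 919) amortized -- the structure maintains heap-ordered binary trees of rank bounded by O(log(1/epsilon)). Meld concatenates root lists: O(1) amortized. Delete and findmin are O(1) amortized.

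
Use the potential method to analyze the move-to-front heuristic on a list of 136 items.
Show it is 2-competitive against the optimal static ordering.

Let Phi = number of inversions between the MTF list and the optimal static list (0 <= Phi <= C(136,2)). Accessing an element at MTF position k and optimal position j: the move-to-front destroys all k-1 inversions in front of it that are not in front in optimal (>= k-j of them) and creates at most j-1 new ones. Amortized cost <= k + (j-1) - (k-j) = 2j - 1 <= 2 * optimal cost.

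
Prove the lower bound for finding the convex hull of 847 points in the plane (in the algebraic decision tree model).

Reduction from sorting: given 847 numbers x_1,...,x_{847}, map x_i to the point (x_i, x_i^2) on the parabola y = x^2. All points are on the convex hull, and walking the hull gives them in sorted x-order. Since sorting requires Omega(n log n), so does planar convex hull.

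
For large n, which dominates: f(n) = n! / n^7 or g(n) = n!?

g(n) = n! grows faster: the ratio n!/(n!/n^7) = n^7 -> infinity.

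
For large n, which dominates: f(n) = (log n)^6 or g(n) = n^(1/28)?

g(n) = n^(1/28) grows faster: any positive power of n dominates any polylog.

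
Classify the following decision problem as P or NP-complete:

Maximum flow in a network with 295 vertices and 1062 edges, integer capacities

This problem is in P: Edmonds-Karp / push-relabel run in polynomial time.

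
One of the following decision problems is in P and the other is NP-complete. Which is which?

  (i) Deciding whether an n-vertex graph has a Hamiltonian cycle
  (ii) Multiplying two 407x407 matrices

(i) is NP-complete: one of Karp's 21 NP-complete problems.
(ii) is P: the schoolbook algorithm runs in O(n^3).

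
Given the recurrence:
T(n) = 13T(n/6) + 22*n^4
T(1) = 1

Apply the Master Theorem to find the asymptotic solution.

a=13, b=6, f(n)=22*n^4. log_6(13) = 1.432 < 4. Case 3: T(n) = O(n^4).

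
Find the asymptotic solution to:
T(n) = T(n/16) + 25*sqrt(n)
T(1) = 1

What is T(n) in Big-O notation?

Each level contributes sqrt(n/16^k). Geometric series with ratio 1/sqrt(16) < 1 sums to O(sqrt(n)).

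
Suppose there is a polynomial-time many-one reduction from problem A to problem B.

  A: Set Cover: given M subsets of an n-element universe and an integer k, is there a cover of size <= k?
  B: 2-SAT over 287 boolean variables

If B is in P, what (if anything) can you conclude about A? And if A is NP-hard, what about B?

A poly-time reduction A <=_p B means any A-instance can be transformed to a B-instance in poly time.
If B is in P: compose the reduction with B's poly-time algorithm to solve A in poly time, so A is in P.
If A is NP-hard: every NP problem reduces to A, which reduces to B; composing reductions, every NP problem reduces to B, so B is NP-hard.
(Here in fact A is NP-complete and B is in P, so no such reduction is known -- its existence would imply P = NP; the analysis concerns only what the assumed reduction would or would not let you conclude.)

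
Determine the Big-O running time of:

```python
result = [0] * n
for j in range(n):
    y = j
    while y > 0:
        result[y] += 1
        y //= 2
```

Time complexity: O(n log n).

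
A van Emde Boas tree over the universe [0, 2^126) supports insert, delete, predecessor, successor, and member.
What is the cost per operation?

vEB recursively partitions [0, 85070591730234615865843651857942052864) into sqrt(u) clusters of size sqrt(u). Each operation recurses into either one cluster or the summary, never both: T(u) = T(sqrt(u)) + O(1) => T(u) = O(log log u) = O(log 126). This is worst-case, not just amortized.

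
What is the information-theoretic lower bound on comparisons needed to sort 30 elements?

There are 30! = 265252859812191058636308480000000 possible orderings. Each comparison gives 1 bit. We need at least ceil(log_2(265252859812191058636308480000000)) = 108 comparisons.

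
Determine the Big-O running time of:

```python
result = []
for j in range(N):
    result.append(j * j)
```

Time complexity: O(n).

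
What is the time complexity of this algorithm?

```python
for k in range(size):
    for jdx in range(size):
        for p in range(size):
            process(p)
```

Time complexity: O(n^3).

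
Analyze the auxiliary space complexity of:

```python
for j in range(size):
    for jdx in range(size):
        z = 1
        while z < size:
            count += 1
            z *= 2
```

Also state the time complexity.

Space complexity: O(1).
Only a constant amount of auxiliary storage is used; nothing grows with n.
Time complexity: O(n^2 log n).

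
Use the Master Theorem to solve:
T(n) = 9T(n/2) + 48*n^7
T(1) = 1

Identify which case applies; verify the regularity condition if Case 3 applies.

a=9, b=2, f(n)=48*n^7.
log_2(9) = 3.17 < 7.
f(n) = Omega(n^(3.17+epsilon)) for some epsilon > 0, so Case 3 is the candidate.
Regularity: a*f(n/b) = 9*48*(n/2)^7 = (9/128)*48*n^7 <= c*f(n) with c = 9/128 < 1. Satisfied.
Case 3: T(n) = Theta(n^7).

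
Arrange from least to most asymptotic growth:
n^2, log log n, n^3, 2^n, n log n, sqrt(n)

Ordered by growth rate: log log n < sqrt(n) < n log n < n^2 < n^3 < 2^n.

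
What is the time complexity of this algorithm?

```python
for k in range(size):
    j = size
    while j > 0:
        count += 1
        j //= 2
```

Time complexity: O(n log n).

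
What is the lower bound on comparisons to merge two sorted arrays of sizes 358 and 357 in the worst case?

Adversary: with |358 - 357| <= 1 the inputs can be fully interleaved so that every adjacent pair in the merged output comes from different arrays. Then each of the 714 adjacent pairs must be directly compared, or the algorithm cannot determine their relative order. Standard merge meets this bound.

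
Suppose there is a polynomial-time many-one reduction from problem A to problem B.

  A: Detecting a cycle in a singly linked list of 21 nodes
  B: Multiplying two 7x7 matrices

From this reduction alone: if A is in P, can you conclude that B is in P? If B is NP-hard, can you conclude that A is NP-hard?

A poly-time reduction A <=_p B transfers tractability DOWN (B easy => A easy) and hardness UP (A hard => B hard), not the reverse.
From A in P, the reduction alone does NOT give B in P: any problem in P trivially reduces to SAT, yet SAT is not known to be in P.
From B NP-hard, the reduction alone does NOT give A NP-hard: again, easy problems reduce to hard ones.
(Here in fact A is P and B is P.)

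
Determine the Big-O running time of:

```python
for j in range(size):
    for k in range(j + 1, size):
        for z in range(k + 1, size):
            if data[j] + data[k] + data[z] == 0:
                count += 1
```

Time complexity: O(n^3).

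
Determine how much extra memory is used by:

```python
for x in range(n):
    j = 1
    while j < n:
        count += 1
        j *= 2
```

Space complexity: O(1).
Only a constant amount of auxiliary storage is used; nothing grows with n.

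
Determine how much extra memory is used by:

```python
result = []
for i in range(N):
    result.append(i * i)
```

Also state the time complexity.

Space complexity: O(n).
Auxiliary storage grows linearly with the input size n in the worst case.
Time complexity: O(n).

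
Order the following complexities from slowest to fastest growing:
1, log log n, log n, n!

Ordered by growth rate: 1 < log log n < log n < n!.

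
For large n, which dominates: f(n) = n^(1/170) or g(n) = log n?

f(n) = n^(1/170) grows faster: any positive power of n dominates log n.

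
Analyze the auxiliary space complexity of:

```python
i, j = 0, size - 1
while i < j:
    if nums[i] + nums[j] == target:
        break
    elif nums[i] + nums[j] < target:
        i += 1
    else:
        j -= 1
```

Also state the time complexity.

Space complexity: O(1).
Only a constant amount of auxiliary storage is used; nothing grows with n.
Time complexity: O(n).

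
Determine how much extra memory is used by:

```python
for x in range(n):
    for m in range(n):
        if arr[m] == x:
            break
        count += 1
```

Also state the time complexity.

Space complexity: O(1).
Only a constant amount of auxiliary storage is used; nothing grows with n.
Time complexity: O(n^2).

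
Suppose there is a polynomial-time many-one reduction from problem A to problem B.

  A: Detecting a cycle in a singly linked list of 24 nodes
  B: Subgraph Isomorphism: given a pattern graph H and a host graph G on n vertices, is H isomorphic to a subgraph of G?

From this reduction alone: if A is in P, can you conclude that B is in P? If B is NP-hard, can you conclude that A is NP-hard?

A poly-time reduction A <=_p B transfers tractability DOWN (B easy => A easy) and hardness UP (A hard => B hard), not the reverse.
From A in P, the reduction alone does NOT give B in P: any problem in P trivially reduces to SAT, yet SAT is not known to be in P.
From B NP-hard, the reduction alone does NOT give A NP-hard: again, easy problems reduce to hard ones.
(Here in fact A is P and B is NP-complete.)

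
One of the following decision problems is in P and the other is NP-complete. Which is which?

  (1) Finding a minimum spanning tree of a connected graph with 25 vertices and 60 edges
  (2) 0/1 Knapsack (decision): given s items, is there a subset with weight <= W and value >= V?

(1) is P: Kruskal's / Prim's algorithms run in polynomial time.
(2) is NP-complete: reduces from Subset Sum.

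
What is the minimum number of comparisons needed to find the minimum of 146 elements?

Finding the minimum requires 145 comparisons, identical reasoning to finding the maximum. Each comparison eliminates one candidate.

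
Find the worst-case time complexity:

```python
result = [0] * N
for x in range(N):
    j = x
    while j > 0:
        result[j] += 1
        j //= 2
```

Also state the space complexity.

Time complexity: O(n log n).
Space complexity: O(n).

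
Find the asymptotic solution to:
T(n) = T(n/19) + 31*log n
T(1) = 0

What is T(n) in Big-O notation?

Each of the log_19(n) levels adds O(log n). T(n) = O(log^2 n).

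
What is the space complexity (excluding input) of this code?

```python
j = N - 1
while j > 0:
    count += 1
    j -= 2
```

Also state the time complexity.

Space complexity: O(1).
Only a constant amount of auxiliary storage is used; nothing grows with n.
Time complexity: O(n).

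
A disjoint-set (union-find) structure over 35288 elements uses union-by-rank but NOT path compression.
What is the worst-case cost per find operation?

Union-by-rank alone keeps every tree's height <= log_2(35288) ~= 15.1. Each find traverses from a node to its root, costing O(height) = O(log n). Without path compression this bound is tight.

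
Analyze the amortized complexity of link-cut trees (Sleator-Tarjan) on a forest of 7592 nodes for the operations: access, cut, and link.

Link-cut trees represent the forest using splay trees over preferred paths. With potential Phi = sum over nodes of log(size of virtual subtree), each access on 7592 nodes is O(log 7592) = O(log n) amortized by the splay-tree access lemma. Cut and link are O(1) plus one access.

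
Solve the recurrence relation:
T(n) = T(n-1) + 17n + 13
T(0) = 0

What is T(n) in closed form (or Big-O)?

Dominant term in sum is 17*sum(i, i=1..n) = 17*n*(n+1)/2 = O(n^2).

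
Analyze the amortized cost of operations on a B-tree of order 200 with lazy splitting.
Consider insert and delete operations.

In a B-tree of order 200, a node splits when it has 200 keys. With lazy splitting, we use potential Phi = number of full nodes + number of near-empty nodes. Each split costs O(1) but reduces potential. Between splits, at least 100 insertions must occur in that node. Amortized structural cost is O(1) per operation, plus O(log_200 n) traversal.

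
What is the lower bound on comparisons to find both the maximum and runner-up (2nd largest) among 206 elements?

Lower bound: finding the max needs 206-1 comparisons. By an adversary weight-doubling argument, the maximum element must personally win at least ceil(log_2(206)) = 8 comparisons in any correct algorithm. The 2nd largest is among those 8 direct losers, and distinguishing it requires 8-1 more comparisons. Total >= 206-1 + 8-1 = 212. A balanced tournament achieves this bound exactly.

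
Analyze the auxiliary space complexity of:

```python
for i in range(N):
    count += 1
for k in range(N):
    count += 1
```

Space complexity: O(1).
Only a constant amount of auxiliary storage is used; nothing grows with n.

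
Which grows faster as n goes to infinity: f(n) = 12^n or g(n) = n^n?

g(n) = n^n grows faster: n^n / 12^n = (n/12)^n -> infinity once n > 12.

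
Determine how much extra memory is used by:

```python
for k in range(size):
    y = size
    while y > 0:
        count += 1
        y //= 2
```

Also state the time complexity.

Space complexity: O(1).
Only a constant amount of auxiliary storage is used; nothing grows with n.
Time complexity: O(n log n).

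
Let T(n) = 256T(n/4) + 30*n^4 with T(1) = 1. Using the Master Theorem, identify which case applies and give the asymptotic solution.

a=256, b=4, f(n)=30*n^4.
log_4(256) = 4, so n^(log_b(a)) = n^4.
f(n) = Theta(n^4), so Case 2 applies.
T(n) = Theta(n^4 log n).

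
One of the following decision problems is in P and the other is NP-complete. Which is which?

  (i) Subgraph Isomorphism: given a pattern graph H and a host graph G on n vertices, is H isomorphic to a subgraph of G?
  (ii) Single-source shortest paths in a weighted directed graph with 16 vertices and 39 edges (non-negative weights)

(i) is NP-complete: generalizes Clique and Hamiltonian Path (pattern size is part of the input).
(ii) is P: Dijkstra's algorithm runs in O((V+E) log V).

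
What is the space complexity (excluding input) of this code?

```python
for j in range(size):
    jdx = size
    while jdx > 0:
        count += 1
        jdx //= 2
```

Space complexity: O(1).
Only a constant amount of auxiliary storage is used; nothing grows with n.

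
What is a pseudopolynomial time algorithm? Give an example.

A pseudopolynomial algorithm runs in time polynomial in the numeric value of the input, but exponential in the input length. The dynamic programming solution for Subset Sum runs in O(n*W) where W is the target sum. This is pseudopolynomial because W can be exponential in the number of bits to represent it.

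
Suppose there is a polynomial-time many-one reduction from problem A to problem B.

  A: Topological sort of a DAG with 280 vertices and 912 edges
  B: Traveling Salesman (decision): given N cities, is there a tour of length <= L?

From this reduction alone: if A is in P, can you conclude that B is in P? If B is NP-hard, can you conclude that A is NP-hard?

A poly-time reduction A <=_p B transfers tractability DOWN (B easy => A easy) and hardness UP (A hard => B hard), not the reverse.
From A in P, the reduction alone does NOT give B in P: any problem in P trivially reduces to SAT, yet SAT is not known to be in P.
From B NP-hard, the reduction alone does NOT give A NP-hard: again, easy problems reduce to hard ones.
(Here in fact A is P and B is NP-complete.)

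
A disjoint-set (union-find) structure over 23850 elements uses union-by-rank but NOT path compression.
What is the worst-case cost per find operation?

Union-by-rank alone keeps every tree's height <= log_2(23850) ~= 14.5. Each find traverses from a node to its root, costing O(height) = O(log n). Without path compression this bound is tight.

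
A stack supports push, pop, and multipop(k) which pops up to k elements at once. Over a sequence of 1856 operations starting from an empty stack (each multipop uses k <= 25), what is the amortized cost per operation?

Each element is pushed exactly once and popped at most once (whether by pop or as part of a multipop). So the total number of individual pops over the whole sequence is at most the number of pushes, which is at most 1856. Total work <= 2 * 1856, hence O(1) amortized per operation.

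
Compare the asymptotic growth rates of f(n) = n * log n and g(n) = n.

f(n) = n * log n grows faster: extra log n factor -> infinity.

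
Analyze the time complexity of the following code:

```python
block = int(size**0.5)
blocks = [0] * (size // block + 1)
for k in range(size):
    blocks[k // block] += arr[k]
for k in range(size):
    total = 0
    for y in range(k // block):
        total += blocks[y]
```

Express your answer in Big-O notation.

Time complexity: O(n * sqrt(n)).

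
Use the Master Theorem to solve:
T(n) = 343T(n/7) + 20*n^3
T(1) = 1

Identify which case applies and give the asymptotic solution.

a=343, b=7, f(n)=20*n^3.
log_7(343) = 3, so n^(log_b(a)) = n^3.
f(n) = Theta(n^3), so Case 2 applies.
T(n) = Theta(n^3 log n).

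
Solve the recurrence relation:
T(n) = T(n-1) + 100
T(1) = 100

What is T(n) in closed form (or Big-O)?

Unrolling: T(n) = T(n-1) + 100 = T(n-2) + 2*100 = ... = T(1) + (n-1)*100 = 100 + (n-1)*100 = 100n.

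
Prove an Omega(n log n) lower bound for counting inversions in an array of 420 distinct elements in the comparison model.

Decision-tree argument: at any leaf, the comparisons made (with transitivity) must totally order all 420 elements -- otherwise some pair (i,j) is unordered, and an adversary can present two inputs agreeing on every comparison made but with that pair flipped, changing the inversion count by 1, so the leaf's output is wrong on one of them. Hence the tree has >= 420! leaves and height >= log_2(420!) = Omega(n log n). Modified merge sort achieves O(n log n).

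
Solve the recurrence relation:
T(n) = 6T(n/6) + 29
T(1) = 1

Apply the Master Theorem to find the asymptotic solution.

a=6, b=6, f(n)=29. log_6(6) = 1. Case 1 of Master Theorem: T(n) = O(n^1).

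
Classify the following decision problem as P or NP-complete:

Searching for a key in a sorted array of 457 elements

This problem is in P: binary search runs in O(log n).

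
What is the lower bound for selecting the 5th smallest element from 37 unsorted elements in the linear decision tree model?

Selecting the 5th smallest of 37 elements requires Omega(n) comparisons. Every element must be compared at least once. The BFPRT algorithm achieves O(n), making this tight.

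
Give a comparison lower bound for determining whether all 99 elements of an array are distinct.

In the algebraic decision-tree model, the YES region for element distinctness on 99 elements has 99! connected components (one per ordering). Ben-Or's theorem then gives a lower bound of Omega(log(n!)) = Omega(n log n).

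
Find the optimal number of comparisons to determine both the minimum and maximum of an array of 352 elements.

Naive approach: 702 comparisons (351 for max + 351 for min).
Optimal: Compare elements in pairs first (floor(n/2) = 176 comparisons), then find max among winners and min among losers (175 comparisons each).
Total: ceil(3n/2) - 2 = 526 comparisons. An adversary argument shows this is also a lower bound.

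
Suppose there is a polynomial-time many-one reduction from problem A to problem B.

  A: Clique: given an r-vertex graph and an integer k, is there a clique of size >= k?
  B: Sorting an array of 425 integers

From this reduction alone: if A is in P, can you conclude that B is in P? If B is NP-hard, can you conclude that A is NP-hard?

A poly-time reduction A <=_p B transfers tractability DOWN (B easy => A easy) and hardness UP (A hard => B hard), not the reverse.
From A in P, the reduction alone does NOT give B in P: any problem in P trivially reduces to SAT, yet SAT is not known to be in P.
From B NP-hard, the reduction alone does NOT give A NP-hard: again, easy problems reduce to hard ones.
(Here in fact A is NP-complete and B is in P, so no such reduction is known -- its existence would imply P = NP; the analysis concerns only what the assumed reduction would or would not let you conclude.)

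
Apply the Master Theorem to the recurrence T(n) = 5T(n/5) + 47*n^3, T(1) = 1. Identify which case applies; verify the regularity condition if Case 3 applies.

a=5, b=5, f(n)=47*n^3.
log_5(5) = 1 < 3.
f(n) = Omega(n^(1+epsilon)) for some epsilon > 0, so Case 3 is the candidate.
Regularity: a*f(n/b) = 5*47*(n/5)^3 = (5/125)*47*n^3 <= c*f(n) with c = 5/125 < 1. Satisfied.
Case 3: T(n) = Theta(n^3).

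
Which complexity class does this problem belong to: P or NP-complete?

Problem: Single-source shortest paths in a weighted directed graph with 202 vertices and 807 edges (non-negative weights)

This problem is in P: Dijkstra's algorithm runs in O((V+E) log V).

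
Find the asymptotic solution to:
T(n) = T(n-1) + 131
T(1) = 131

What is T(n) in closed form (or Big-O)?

Unrolling: T(n) = T(n-1) + 131 = T(n-2) + 2*131 = ... = T(1) + (n-1)*131 = 131 + (n-1)*131 = 131n.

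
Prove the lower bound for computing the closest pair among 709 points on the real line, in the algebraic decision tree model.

Reduction from element distinctness: given 709 reals, the closest-pair distance is 0 iff two are equal. Element distinctness has an Omega(n log n) lower bound in the algebraic decision tree model (Ben-Or). Therefore closest pair on a line also requires Omega(n log n). Sorting then a linear scan achieves this.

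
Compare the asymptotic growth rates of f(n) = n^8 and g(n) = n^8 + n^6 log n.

f(n) = n^8 and g(n) = n^8 + n^6 log n are Theta of each other: the lower-order n^6 log n term is o(n^8); both are Theta(n^8).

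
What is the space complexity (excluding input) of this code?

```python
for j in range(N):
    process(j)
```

Space complexity: O(1).
Only a constant amount of auxiliary storage is used; nothing grows with n.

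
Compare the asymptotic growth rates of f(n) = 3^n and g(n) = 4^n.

g(n) = 4^n grows faster: (4/3)^n -> infinity since 4/3 > 1.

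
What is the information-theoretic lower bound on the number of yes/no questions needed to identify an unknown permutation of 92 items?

There are 92! = 12438414054641307255475324325873553077577991715875414356840239582938137710983519518443046123837041347353107486982656753664000000000000000000000 permutations. Each yes/no question gives at most 1 bit, so at least ceil(log_2(12438414054641307255475324325873553077577991715875414356840239582938137710983519518443046123837041347353107486982656753664000000000000000000000)) = 473 questions are needed.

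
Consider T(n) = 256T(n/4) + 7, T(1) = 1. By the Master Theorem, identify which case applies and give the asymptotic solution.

a=256, b=4, f(n)=7.
log_4(256) = 4 > 0.
Since f(n) = O(n^0) is polynomially smaller than n^4, Case 1 applies.
T(n) = Theta(n^4).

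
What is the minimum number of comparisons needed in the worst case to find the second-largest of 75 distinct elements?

Lower bound: finding the max needs 75-1 comparisons. By the adversary weight-doubling argument, the max must personally win >= ceil(log_2(75)) = 7 comparisons; the 2nd-largest is among those 7 losers, needing 7-1 more comparisons. Total >= 75-1 + 7-1 = 80. A balanced knockout tournament achieves this.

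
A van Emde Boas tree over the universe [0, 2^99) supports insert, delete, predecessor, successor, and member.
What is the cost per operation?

vEB recursively partitions [0, 633825300114114700748351602688) into sqrt(u) clusters of size sqrt(u). Each operation recurses into either one cluster or the summary, never both: T(u) = T(sqrt(u)) + O(1) => T(u) = O(log log u) = O(log 99). This is worst-case, not just amortized.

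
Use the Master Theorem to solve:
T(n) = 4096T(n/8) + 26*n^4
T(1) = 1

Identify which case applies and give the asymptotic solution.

a=4096, b=8, f(n)=26*n^4.
log_8(4096) = 4, so n^(log_b(a)) = n^4.
f(n) = Theta(n^4), so Case 2 applies.
T(n) = Theta(n^4 log n).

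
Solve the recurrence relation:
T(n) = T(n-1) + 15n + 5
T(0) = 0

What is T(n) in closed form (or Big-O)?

Dominant term in sum is 15*sum(i, i=1..n) = 15*n*(n+1)/2 = O(n^2).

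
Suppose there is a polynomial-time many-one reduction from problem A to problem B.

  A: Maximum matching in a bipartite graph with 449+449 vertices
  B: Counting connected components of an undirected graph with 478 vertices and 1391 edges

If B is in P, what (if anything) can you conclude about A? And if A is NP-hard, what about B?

A poly-time reduction A <=_p B means any A-instance can be transformed to a B-instance in poly time.
If B is in P: compose the reduction with B's poly-time algorithm to solve A in poly time, so A is in P.
If A is NP-hard: every NP problem reduces to A, which reduces to B; composing reductions, every NP problem reduces to B, so B is NP-hard.
(Here in fact A is P and B is P.)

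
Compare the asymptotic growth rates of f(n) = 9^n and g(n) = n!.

g(n) = n! grows faster: n!/9^n -> infinity by Stirling.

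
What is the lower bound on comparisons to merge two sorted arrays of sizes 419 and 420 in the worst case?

Adversary: with |419 - 420| <= 1 the inputs can be fully interleaved so that every adjacent pair in the merged output comes from different arrays. Then each of the 838 adjacent pairs must be directly compared, or the algorithm cannot determine their relative order. Standard merge meets this bound.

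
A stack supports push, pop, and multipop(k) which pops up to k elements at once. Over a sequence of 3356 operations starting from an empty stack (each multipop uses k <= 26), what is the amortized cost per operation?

Each element is pushed exactly once and popped at most once (whether by pop or as part of a multipop). So the total number of individual pops over the whole sequence is at most the number of pushes, which is at most 3356. Total work <= 2 * 3356, hence O(1) amortized per operation.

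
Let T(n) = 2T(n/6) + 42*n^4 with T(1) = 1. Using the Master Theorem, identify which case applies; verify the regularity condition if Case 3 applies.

a=2, b=6, f(n)=42*n^4.
log_6(2) = 0.3869 < 4.
f(n) = Omega(n^(0.3869+epsilon)) for some epsilon > 0, so Case 3 is the candidate.
Regularity: a*f(n/b) = 2*42*(n/6)^4 = (2/1296)*42*n^4 <= c*f(n) with c = 2/1296 < 1. Satisfied.
Case 3: T(n) = Theta(n^4).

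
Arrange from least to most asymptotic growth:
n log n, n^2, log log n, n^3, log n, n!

Ordered by growth rate: log log n < log n < n log n < n^2 < n^3 < n!.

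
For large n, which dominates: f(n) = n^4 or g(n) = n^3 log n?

f(n) = n^4 grows faster: n^4 / (n^3 log n) = n/log n -> infinity.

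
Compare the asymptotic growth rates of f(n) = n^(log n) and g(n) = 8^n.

g(n) = 8^n grows faster: take logs: log(n^(log n)) = (log n)^2, log(8^n) = n log 8; n dominates (log n)^2.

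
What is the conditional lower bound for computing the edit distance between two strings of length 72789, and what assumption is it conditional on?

Under SETH (the Strong Exponential Time Hypothesis), edit distance on length-72789 strings cannot be computed in O(n^(2-epsilon)) time for any epsilon > 0 (Backurs-Indyk). The reduction is from CNF-SAT via the orthogonal vectors problem.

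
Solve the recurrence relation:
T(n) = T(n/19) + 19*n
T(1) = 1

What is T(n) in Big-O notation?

Geometric series: 19*n*(1 + 1/19 + 1/19^2 + ...) = O(n). T(n) = O(n).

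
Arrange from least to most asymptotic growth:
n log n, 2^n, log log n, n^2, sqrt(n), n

Ordered by growth rate: log log n < sqrt(n) < n < n log n < n^2 < 2^n.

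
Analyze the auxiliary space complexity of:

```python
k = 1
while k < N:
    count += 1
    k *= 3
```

Space complexity: O(1).
Only a constant amount of auxiliary storage is used; nothing grows with n.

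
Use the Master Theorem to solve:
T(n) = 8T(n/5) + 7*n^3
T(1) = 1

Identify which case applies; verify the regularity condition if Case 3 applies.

a=8, b=5, f(n)=7*n^3.
log_5(8) = 1.292 < 3.
f(n) = Omega(n^(1.292+epsilon)) for some epsilon > 0, so Case 3 is the candidate.
Regularity: a*f(n/b) = 8*7*(n/5)^3 = (8/125)*7*n^3 <= c*f(n) with c = 8/125 < 1. Satisfied.
Case 3: T(n) = Theta(n^3).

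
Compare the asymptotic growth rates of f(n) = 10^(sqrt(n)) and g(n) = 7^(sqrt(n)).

f(n) = 10^(sqrt(n)) grows faster: ratio is (10/7)^(sqrt(n)) -> infinity since 10/7 > 1.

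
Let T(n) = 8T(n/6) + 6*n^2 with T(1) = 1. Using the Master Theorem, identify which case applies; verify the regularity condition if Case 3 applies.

a=8, b=6, f(n)=6*n^2.
log_6(8) = 1.161 < 2.
f(n) = Omega(n^(1.161+epsilon)) for some epsilon > 0, so Case 3 is the candidate.
Regularity: a*f(n/b) = 8*6*(n/6)^2 = (8/36)*6*n^2 <= c*f(n) with c = 8/36 < 1. Satisfied.
Case 3: T(n) = Theta(n^2).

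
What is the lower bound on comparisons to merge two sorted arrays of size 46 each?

To merge two sorted arrays of size 46, we need at least 91 comparisons in the worst case. An adversary can force every element to be compared.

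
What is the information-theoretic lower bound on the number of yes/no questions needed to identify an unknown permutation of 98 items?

There are 98! = 9426890448883247745626185743057242473809693764078951663494238777294707070023223798882976159207729119823605850588608460429412647567360000000000000000000000 permutations. Each yes/no question gives at most 1 bit, so at least ceil(log_2(9426890448883247745626185743057242473809693764078951663494238777294707070023223798882976159207729119823605850588608460429412647567360000000000000000000000)) = 512 questions are needed.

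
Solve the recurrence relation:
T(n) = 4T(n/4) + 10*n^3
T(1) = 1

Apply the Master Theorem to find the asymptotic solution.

a=4, b=4, f(n)=10*n^3. log_4(4) = 1 < 3. Case 3: T(n) = O(n^3).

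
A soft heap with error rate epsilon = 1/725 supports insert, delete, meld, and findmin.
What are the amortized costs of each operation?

Soft heaps (Chazelle) allow up to an epsilon = 1/725 fraction of elements to have corrupted (raised) keys. Insert is O(log(1/epsilon)) = O(log 725) amortized -- the structure maintains heap-ordered binary trees of rank bounded by O(log(1/epsilon)). Meld concatenates root lists: O(1) amortized. Delete and findmin are O(1) amortized.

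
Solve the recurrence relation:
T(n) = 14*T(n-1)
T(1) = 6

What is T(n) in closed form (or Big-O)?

Each step multiplies by 14. T(n) = T(1)*14^(n-1) = 6*14^(n-1).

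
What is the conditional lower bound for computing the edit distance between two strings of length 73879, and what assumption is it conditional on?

Under SETH (the Strong Exponential Time Hypothesis), edit distance on length-73879 strings cannot be computed in O(n^(2-epsilon)) time for any epsilon > 0 (Backurs-Indyk). The reduction is from CNF-SAT via the orthogonal vectors problem.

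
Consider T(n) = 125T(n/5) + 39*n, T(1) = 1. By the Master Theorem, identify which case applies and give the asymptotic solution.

a=125, b=5, f(n)=39*n.
log_5(125) = 3 > 1.
Since f(n) = O(n^1) is polynomially smaller than n^3, Case 1 applies.
T(n) = Theta(n^3).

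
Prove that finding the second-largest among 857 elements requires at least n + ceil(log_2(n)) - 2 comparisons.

Lower bound (adversary): identifying the maximum requires 857-1 comparisons (each eliminates one candidate). Assign weight 1 to each element; on each comparison the adversary lets the heavier side win and gives it the loser's weight. The max ends with weight 857, but each comparison it wins at most doubles its weight, so the max must win >= ceil(log_2(857)) = 10 comparisons. The second-largest is one of those 10 direct losers to the max, and identifying which one is largest needs >= 10-1 further comparisons. Total >= 857-1 + 10-1 = 865.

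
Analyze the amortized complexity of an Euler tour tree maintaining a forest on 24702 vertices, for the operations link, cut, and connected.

An Euler tour tree stores each tree's Euler tour as a balanced BST keyed by tour position. On 24702 vertices: link concatenates two tours via O(1) splits/joins of size <= 2*24702 (O(log n)); cut splits the tour at the two occurrences of the edge (O(log n)); connected compares BST roots (O(log n) to find the root). All O(log n) amortized.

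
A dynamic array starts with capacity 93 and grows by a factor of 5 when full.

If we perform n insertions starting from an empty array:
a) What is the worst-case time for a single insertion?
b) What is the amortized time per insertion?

(a) Worst-case single insertion: O(n) -- when the array is full at capacity c, the resize copies all c elements, and c can be Theta(n).
(b) Resizes happen at sizes 93, 465, 2325, ... Total copy cost for n insertions: 93 + 465 + ... = O(n) (geometric series with ratio 1/5). Amortized cost per insertion: O(n)/n = O(1).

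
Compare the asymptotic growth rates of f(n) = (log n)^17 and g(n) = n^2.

g(n) = n^2 grows faster: any positive polynomial dominates any polylog.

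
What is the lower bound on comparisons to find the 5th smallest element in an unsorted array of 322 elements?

Finding the 5th smallest of 322 elements requires Omega(n) comparisons. Every element must participate in at least one comparison; otherwise it could be the 5th smallest.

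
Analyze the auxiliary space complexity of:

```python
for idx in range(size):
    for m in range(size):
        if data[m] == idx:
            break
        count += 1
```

Space complexity: O(1).
Only a constant amount of auxiliary storage is used; nothing grows with n.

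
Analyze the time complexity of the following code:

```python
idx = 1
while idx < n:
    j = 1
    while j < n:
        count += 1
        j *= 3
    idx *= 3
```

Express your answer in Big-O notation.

Time complexity: O(log^2 n).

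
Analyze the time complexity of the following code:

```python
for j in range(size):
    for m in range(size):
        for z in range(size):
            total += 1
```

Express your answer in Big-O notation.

Time complexity: O(n^3).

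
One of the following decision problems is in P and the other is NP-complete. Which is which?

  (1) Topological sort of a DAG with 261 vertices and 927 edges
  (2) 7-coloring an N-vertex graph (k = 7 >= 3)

(1) is P: DFS-based topological sort runs in O(V+E).
(2) is NP-complete: graph k-coloring for k>=3 is NP-complete by reduction from 3-SAT.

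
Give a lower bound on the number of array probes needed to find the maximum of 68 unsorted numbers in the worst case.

Adversary: any unprobed cell could hold a value larger than everything seen so far. If fewer than 68 cells are probed, the adversary places the max in an unprobed cell. So all 68 cells must be examined; together with 68-1 comparisons this is tight.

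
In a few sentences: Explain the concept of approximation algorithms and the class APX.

An approximation algorithm finds solutions within a guaranteed factor of optimal in polynomial time. APX is the class of optimization problems with constant-factor polynomial-time approximation algorithms. Vertex Cover is in APX (2-approximation). Unless P = NP, TSP has no constant-factor approximation, but Metric TSP has a 3/2-approximation.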